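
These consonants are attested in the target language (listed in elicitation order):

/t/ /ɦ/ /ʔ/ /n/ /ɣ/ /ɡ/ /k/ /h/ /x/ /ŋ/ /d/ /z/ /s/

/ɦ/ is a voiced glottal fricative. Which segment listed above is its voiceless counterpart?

/h/

The voiceless counterpart is a voiceless glottal fricative — in this inventory, /h/.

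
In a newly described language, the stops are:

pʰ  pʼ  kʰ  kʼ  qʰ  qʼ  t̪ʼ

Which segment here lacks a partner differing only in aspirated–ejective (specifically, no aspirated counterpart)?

Bilabial: /pʰ/ ~ /pʼ/
Velar: /kʰ/ ~ /kʼ/
Uvular: /qʰ/ ~ /qʼ/
Dental: only /t̪ʼ/ (ejective); no aspirated partner.
So /t̪ʼ/ is the unpaired segment.

/t̪ʼ/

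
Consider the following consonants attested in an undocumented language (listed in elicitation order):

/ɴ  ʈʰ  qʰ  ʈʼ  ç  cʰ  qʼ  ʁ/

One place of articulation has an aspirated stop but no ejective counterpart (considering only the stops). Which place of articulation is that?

palatal

Aspirated: /ʈʰ/ (retroflex), /cʰ/ (palatal), /qʰ/ (uvular).
Ejective: /ʈʼ/ (retroflex), /qʼ/ (uvular).
Every place of articulation has an ejective member except palatal, where /cʼ/ would be expected.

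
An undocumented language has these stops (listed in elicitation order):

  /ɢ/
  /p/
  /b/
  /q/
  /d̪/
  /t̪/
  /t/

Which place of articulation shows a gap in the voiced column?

Voiceless: /p/ (bilabial), /t̪/ (dental), /t/ (alveolar), /q/ (uvular).
Voiced: /b/ (bilabial), /d̪/ (dental), /ɢ/ (uvular).
Every place of articulation has a voiced member except alveolar, where /d/ would be expected.

alveolar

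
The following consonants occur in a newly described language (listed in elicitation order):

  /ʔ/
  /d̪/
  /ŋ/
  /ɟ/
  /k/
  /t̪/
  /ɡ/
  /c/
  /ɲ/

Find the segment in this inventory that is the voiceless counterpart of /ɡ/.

/ɡ/ is a voiced velar stop.
The voiceless counterpart is a voiceless velar stop — in this inventory, /k/.

/k/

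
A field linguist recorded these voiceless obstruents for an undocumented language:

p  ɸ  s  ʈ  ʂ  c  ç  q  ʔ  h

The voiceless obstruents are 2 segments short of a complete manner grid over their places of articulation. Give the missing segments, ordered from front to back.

/t/, /χ/

place of articulation  stop      fricative
bilabial          p         ɸ       
alveolar          —         s       
retroflex         ʈ         ʂ       
palatal           c         ç       
uvular            q         —       
glottal           ʔ         h       
Gaps, from front to back: alveolar lacks stop (/t/); uvular lacks fricative (/χ/).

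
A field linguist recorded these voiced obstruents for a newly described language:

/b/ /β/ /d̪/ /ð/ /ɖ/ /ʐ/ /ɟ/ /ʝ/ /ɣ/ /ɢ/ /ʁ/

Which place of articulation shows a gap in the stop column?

velar

Stop: /b/ (bilabial), /d̪/ (dental), /ɖ/ (retroflex), /ɟ/ (palatal), /ɢ/ (uvular).
Fricative: /β/ (bilabial), /ð/ (dental), /ʐ/ (retroflex), /ʝ/ (palatal), /ɣ/ (velar), /ʁ/ (uvular).
Every place of articulation has a stop member except velar, where /ɡ/ would be expected.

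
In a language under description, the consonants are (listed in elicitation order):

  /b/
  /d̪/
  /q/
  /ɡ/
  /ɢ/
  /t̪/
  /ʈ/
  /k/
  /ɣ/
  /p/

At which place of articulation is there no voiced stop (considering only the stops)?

Voiceless: /p/ (bilabial), /t̪/ (dental), /ʈ/ (retroflex), /k/ (velar), /q/ (uvular).
Voiced: /b/ (bilabial), /d̪/ (dental), /ɡ/ (velar), /ɢ/ (uvular).
Every place of articulation has a voiced member except retroflex, where /ɖ/ would be expected.

retroflex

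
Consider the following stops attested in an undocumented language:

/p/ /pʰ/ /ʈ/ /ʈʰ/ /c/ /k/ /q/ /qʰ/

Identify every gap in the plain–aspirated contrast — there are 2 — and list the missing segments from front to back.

/cʰ/, /kʰ/

place of articulation  plain     aspirated
bilabial          p         pʰ      
retroflex         ʈ         ʈʰ      
palatal           c         —       
velar             k         —       
uvular            q         qʰ      
Gaps, from front to back: palatal lacks aspirated (/cʰ/); velar lacks aspirated (/kʰ/).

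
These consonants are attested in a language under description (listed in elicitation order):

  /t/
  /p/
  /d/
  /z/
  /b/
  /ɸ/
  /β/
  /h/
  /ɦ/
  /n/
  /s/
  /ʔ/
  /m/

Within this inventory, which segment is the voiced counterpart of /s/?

/s/ is a voiceless alveolar fricative.
The voiced counterpart is a voiced alveolar fricative — in this inventory, /z/.

/z/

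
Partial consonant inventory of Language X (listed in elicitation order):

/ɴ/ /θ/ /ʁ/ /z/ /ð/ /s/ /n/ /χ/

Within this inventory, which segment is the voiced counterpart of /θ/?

/θ/ is a voiceless dental fricative.
The voiced counterpart is a voiced dental fricative — in this inventory, /ð/.

/ð/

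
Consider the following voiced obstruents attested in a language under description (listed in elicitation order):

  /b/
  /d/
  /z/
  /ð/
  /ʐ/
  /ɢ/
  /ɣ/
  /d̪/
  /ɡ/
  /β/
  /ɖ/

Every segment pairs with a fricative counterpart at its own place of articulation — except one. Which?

Bilabial: /b/ ~ /β/
Dental: /d̪/ ~ /ð/
Alveolar: /d/ ~ /z/
Retroflex: /ɖ/ ~ /ʐ/
Velar: /ɡ/ ~ /ɣ/
Uvular: only /ɢ/ (stop); no fricative partner.
So /ɢ/ is the unpaired segment.

/ɢ/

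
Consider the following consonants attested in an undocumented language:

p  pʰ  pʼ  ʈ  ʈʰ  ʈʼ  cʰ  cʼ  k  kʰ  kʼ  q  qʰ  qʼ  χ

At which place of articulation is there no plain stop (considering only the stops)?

palatal

bilabial: plain /p/, aspirated /pʰ/, ejective /pʼ/.
retroflex: plain /ʈ/, aspirated /ʈʰ/, ejective /ʈʼ/.
palatal: plain —, aspirated /cʰ/, ejective /cʼ/.
velar: plain /k/, aspirated /kʰ/, ejective /kʼ/.
uvular: plain /q/, aspirated /qʰ/, ejective /qʼ/.
Every place of articulation has a plain member except palatal, where /c/ would be expected.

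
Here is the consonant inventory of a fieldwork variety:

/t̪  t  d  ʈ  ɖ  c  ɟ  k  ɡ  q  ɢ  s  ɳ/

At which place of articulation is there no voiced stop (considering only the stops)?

dental

place of articulation  voiceless  voiced  
dental            t̪        —       
alveolar          t         d       
retroflex         ʈ         ɖ       
palatal           c         ɟ       
velar             k         ɡ       
uvular            q         ɢ       
Every place of articulation has a voiced member except dental, where /d̪/ would be expected.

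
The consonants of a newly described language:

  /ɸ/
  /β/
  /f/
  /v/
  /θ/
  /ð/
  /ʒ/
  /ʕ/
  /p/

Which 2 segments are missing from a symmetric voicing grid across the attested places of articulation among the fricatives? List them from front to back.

place of articulation  voiceless  voiced  
bilabial          ɸ         β       
labiodental       f         v       
dental            θ         ð       
postalveolar      —         ʒ       
pharyngeal        —         ʕ       
Gaps, from front to back: postalveolar lacks voiceless (/ʃ/); pharyngeal lacks voiceless (/ħ/).

/ʃ/, /ħ/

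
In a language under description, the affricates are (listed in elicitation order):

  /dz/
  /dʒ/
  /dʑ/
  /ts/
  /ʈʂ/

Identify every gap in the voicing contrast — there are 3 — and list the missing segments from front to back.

/tʃ/, /ɖʐ/, /tɕ/

alveolar: voiceless /ts/, voiced /dz/.
postalveolar: voiceless —, voiced /dʒ/.
retroflex: voiceless /ʈʂ/, voiced —.
alveolo-palatal: voiceless —, voiced /dʑ/.
Gaps, from front to back: postalveolar lacks voiceless (/tʃ/); retroflex lacks voiced (/ɖʐ/); alveolo-palatal lacks voiceless (/tɕ/).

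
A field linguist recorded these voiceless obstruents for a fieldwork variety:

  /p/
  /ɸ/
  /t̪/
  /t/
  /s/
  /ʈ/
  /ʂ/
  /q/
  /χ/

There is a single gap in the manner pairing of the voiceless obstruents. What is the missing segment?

/θ/

Stop: /p/ (bilabial), /t̪/ (dental), /t/ (alveolar), /ʈ/ (retroflex), /q/ (uvular).
Fricative: /ɸ/ (bilabial), /s/ (alveolar), /ʂ/ (retroflex), /χ/ (uvular).
The dental row has no fricative member, so the gap is the dental fricative /θ/.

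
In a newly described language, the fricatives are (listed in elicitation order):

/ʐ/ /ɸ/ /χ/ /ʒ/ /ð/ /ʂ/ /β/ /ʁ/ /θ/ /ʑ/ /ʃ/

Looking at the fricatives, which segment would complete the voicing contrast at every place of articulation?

place of articulation  voiceless  voiced  
bilabial          ɸ         β       
dental            θ         ð       
postalveolar      ʃ         ʒ       
retroflex         ʂ         ʐ       
alveolo-palatal   —         ʑ       
uvular            χ         ʁ       
The alveolo-palatal row has no voiceless member, so the gap is the voiceless alveolo-palatal fricative /ɕ/.

/ɕ/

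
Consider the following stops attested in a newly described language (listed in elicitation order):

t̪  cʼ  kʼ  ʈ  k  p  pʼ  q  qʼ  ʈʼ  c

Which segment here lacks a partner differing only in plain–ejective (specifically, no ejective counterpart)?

/t̪/

Bilabial: /p/ ~ /pʼ/
Retroflex: /ʈ/ ~ /ʈʼ/
Palatal: /c/ ~ /cʼ/
Velar: /k/ ~ /kʼ/
Uvular: /q/ ~ /qʼ/
Dental: only /t̪/ (plain); no ejective partner.
So /t̪/ is the unpaired segment.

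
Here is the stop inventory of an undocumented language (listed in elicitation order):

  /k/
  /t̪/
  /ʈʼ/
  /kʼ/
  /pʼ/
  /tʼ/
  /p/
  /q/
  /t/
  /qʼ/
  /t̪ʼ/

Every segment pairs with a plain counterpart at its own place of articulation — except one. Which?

/ʈʼ/

Bilabial: /p/ ~ /pʼ/
Dental: /t̪/ ~ /t̪ʼ/
Alveolar: /t/ ~ /tʼ/
Velar: /k/ ~ /kʼ/
Uvular: /q/ ~ /qʼ/
Retroflex: only /ʈʼ/ (ejective); no plain partner.
So /ʈʼ/ is the unpaired segment.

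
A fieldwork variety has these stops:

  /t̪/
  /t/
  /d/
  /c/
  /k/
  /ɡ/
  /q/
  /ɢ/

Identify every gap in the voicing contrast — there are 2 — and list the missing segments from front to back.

dental: voiceless /t̪/, voiced —.
alveolar: voiceless /t/, voiced /d/.
palatal: voiceless /c/, voiced —.
velar: voiceless /k/, voiced /ɡ/.
uvular: voiceless /q/, voiced /ɢ/.
Gaps, from front to back: dental lacks voiced (/d̪/); palatal lacks voiced (/ɟ/).

/d̪/, /ɟ/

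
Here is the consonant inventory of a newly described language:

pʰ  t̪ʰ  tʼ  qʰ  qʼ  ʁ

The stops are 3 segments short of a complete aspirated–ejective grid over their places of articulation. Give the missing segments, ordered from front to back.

place of articulation  aspirated  ejective
bilabial          pʰ        —       
dental            t̪ʰ       —       
alveolar          —         tʼ      
uvular            qʰ        qʼ      
Gaps, from front to back: bilabial lacks ejective (/pʼ/); dental lacks ejective (/t̪ʼ/); alveolar lacks aspirated (/tʰ/).

/pʼ/, /t̪ʼ/, /tʰ/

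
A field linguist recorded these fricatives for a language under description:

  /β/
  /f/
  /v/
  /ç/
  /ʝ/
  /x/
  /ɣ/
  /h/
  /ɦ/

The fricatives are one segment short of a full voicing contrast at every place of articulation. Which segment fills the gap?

bilabial: voiceless —, voiced /β/.
labiodental: voiceless /f/, voiced /v/.
palatal: voiceless /ç/, voiced /ʝ/.
velar: voiceless /x/, voiced /ɣ/.
glottal: voiceless /h/, voiced /ɦ/.
The bilabial row has no voiceless member, so the gap is the voiceless bilabial fricative /ɸ/.

/ɸ/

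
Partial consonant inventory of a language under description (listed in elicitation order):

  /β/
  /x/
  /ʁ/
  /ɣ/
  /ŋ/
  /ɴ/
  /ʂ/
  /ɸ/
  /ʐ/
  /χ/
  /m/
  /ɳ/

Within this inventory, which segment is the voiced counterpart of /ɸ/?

/β/

/ɸ/ is a voiceless bilabial fricative.
The voiced counterpart is a voiced bilabial fricative — in this inventory, /β/.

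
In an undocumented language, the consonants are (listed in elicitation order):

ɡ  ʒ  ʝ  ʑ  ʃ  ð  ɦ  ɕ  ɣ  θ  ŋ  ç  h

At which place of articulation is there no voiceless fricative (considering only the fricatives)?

velar

place of articulation  voiceless  voiced  
dental            θ         ð       
postalveolar      ʃ         ʒ       
alveolo-palatal   ɕ         ʑ       
palatal           ç         ʝ       
velar             —         ɣ       
glottal           h         ɦ       
Every place of articulation has a voiceless member except velar, where /x/ would be expected.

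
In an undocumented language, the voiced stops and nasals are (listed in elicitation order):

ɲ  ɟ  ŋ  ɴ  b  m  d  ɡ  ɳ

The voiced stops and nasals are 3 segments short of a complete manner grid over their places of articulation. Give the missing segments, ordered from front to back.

place of articulation  oral stop  nasal   
bilabial          b         m       
alveolar          d         —       
retroflex         —         ɳ       
palatal           ɟ         ɲ       
velar             ɡ         ŋ       
uvular            —         ɴ       
Gaps, from front to back: alveolar lacks nasal (/n/); retroflex lacks oral stop (/ɖ/); uvular lacks oral stop (/ɢ/).

/n/, /ɖ/, /ɢ/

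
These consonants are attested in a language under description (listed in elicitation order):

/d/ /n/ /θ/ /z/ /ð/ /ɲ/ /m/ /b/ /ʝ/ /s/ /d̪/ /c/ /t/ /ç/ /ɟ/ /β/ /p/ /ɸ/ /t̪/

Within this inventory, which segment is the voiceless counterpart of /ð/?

/θ/

/ð/ is a voiced dental fricative.
The voiceless counterpart is a voiceless dental fricative — in this inventory, /θ/.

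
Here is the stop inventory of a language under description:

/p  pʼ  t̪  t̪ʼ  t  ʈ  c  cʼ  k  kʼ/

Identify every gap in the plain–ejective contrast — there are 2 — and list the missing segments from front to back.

/tʼ/, /ʈʼ/

place of articulation  plain     ejective
bilabial          p         pʼ      
dental            t̪        t̪ʼ     
alveolar          t         —       
retroflex         ʈ         —       
palatal           c         cʼ      
velar             k         kʼ      
Gaps, from front to back: alveolar lacks ejective (/tʼ/); retroflex lacks ejective (/ʈʼ/).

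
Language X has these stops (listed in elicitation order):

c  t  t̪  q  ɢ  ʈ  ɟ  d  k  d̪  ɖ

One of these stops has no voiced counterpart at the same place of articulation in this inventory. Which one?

Dental: /t̪/ ~ /d̪/
Alveolar: /t/ ~ /d/
Retroflex: /ʈ/ ~ /ɖ/
Palatal: /c/ ~ /ɟ/
Uvular: /q/ ~ /ɢ/
Velar: only /k/ (voiceless); no voiced partner.
So /k/ is the unpaired segment.

/k/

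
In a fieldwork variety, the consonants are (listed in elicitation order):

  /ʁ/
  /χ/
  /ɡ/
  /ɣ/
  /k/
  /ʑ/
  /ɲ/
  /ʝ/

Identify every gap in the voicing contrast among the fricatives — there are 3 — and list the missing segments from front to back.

alveolo-palatal: voiceless —, voiced /ʑ/.
palatal: voiceless —, voiced /ʝ/.
velar: voiceless —, voiced /ɣ/.
uvular: voiceless /χ/, voiced /ʁ/.
Gaps, from front to back: alveolo-palatal lacks voiceless (/ɕ/); palatal lacks voiceless (/ç/); velar lacks voiceless (/x/).

/ɕ/, /ç/, /x/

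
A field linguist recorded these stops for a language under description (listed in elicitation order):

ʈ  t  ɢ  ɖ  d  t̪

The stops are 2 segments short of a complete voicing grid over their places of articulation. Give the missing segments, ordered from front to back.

Voiceless: /t̪/ (dental), /t/ (alveolar), /ʈ/ (retroflex).
Voiced: /d/ (alveolar), /ɖ/ (retroflex), /ɢ/ (uvular).
Gaps, from front to back: dental lacks voiced (/d̪/); uvular lacks voiceless (/q/).

/d̪/, /q/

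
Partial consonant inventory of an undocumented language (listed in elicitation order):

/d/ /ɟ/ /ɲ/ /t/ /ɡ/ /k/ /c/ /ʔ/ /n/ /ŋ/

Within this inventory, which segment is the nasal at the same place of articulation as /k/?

/k/ is a voiceless velar stop.
The nasal at the same place is a velar nasal — in this inventory, /ŋ/.

/ŋ/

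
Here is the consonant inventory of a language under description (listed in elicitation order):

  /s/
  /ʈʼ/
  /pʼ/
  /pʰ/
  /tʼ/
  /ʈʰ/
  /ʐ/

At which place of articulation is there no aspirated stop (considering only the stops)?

place of articulation  aspirated  ejective
bilabial          pʰ        pʼ      
alveolar          —         tʼ      
retroflex         ʈʰ        ʈʼ      
Every place of articulation has an aspirated member except alveolar, where /tʰ/ would be expected.

alveolar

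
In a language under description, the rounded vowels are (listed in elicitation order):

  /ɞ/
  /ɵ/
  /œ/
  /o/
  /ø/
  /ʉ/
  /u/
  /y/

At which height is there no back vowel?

high: front /y/, central /ʉ/, back /u/.
high-mid: front /ø/, central /ɵ/, back /o/.
low-mid: front /œ/, central /ɞ/, back —.
Every height has a back member except low-mid, where /ɔ/ would be expected.

low-mid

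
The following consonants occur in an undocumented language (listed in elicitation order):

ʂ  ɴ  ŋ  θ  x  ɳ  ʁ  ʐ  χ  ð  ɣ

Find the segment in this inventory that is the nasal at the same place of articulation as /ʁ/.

/ɴ/

/ʁ/ is a voiced uvular fricative.
The nasal at the same place is an uvular nasal — in this inventory, /ɴ/.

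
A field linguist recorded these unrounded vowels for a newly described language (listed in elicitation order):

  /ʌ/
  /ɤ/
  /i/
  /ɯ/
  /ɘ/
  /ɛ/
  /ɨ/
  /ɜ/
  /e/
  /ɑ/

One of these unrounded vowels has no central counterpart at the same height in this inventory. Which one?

High: /i/ ~ /ɨ/ ~ /ɯ/
High-mid: /e/ ~ /ɘ/ ~ /ɤ/
Low-mid: /ɛ/ ~ /ɜ/ ~ /ʌ/
Low: only /ɑ/ (back); no central partner.
So /ɑ/ is the unpaired segment.

/ɑ/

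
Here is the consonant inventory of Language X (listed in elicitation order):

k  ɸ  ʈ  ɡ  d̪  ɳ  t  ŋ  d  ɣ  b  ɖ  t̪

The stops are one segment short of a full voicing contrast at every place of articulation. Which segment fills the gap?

Voiceless: /t̪/ (dental), /t/ (alveolar), /ʈ/ (retroflex), /k/ (velar).
Voiced: /b/ (bilabial), /d̪/ (dental), /d/ (alveolar), /ɖ/ (retroflex), /ɡ/ (velar).
The bilabial row has no voiceless member, so the gap is the voiceless bilabial stop /p/.

/p/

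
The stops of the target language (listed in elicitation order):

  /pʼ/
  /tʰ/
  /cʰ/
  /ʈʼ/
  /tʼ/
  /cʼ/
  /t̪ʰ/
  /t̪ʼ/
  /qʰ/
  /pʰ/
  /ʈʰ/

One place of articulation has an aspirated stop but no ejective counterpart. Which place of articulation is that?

uvular

place of articulation  aspirated  ejective
bilabial          pʰ        pʼ      
dental            t̪ʰ       t̪ʼ     
alveolar          tʰ        tʼ      
retroflex         ʈʰ        ʈʼ      
palatal           cʰ        cʼ      
uvular            qʰ        —       
Every place of articulation has an ejective member except uvular, where /qʼ/ would be expected.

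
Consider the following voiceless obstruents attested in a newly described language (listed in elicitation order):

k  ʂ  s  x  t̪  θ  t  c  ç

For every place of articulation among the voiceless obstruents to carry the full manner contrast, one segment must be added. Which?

/ʈ/

Stop: /t̪/ (dental), /t/ (alveolar), /c/ (palatal), /k/ (velar).
Fricative: /θ/ (dental), /s/ (alveolar), /ʂ/ (retroflex), /ç/ (palatal), /x/ (velar).
The retroflex row has no stop member, so the gap is the retroflex stop /ʈ/.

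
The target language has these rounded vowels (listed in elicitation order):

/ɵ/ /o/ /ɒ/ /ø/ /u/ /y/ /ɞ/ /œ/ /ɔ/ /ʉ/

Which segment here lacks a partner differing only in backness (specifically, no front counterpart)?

High: /y/ ~ /ʉ/ ~ /u/
High-mid: /ø/ ~ /ɵ/ ~ /o/
Low-mid: /œ/ ~ /ɞ/ ~ /ɔ/
Low: only /ɒ/ (back); no front partner.
So /ɒ/ is the unpaired segment.

/ɒ/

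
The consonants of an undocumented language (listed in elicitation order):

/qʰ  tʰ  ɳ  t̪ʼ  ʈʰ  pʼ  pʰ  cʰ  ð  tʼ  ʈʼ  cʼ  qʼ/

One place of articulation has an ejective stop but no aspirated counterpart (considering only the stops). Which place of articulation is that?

Aspirated: /pʰ/ (bilabial), /tʰ/ (alveolar), /ʈʰ/ (retroflex), /cʰ/ (palatal), /qʰ/ (uvular).
Ejective: /pʼ/ (bilabial), /t̪ʼ/ (dental), /tʼ/ (alveolar), /ʈʼ/ (retroflex), /cʼ/ (palatal), /qʼ/ (uvular).
Every place of articulation has an aspirated member except dental, where /t̪ʰ/ would be expected.

dental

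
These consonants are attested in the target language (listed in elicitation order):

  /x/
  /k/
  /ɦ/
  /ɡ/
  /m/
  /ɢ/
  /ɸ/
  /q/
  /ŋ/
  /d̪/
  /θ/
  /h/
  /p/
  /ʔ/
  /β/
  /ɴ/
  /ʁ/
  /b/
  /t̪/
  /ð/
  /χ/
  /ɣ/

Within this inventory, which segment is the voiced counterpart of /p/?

/b/

/p/ is a voiceless bilabial stop.
The voiced counterpart is a voiced bilabial stop — in this inventory, /b/.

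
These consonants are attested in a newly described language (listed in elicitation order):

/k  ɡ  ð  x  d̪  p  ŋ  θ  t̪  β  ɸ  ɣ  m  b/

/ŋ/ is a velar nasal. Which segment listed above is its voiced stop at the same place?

/ɡ/

The voiced stop at the same place is a voiced velar stop — in this inventory, /ɡ/.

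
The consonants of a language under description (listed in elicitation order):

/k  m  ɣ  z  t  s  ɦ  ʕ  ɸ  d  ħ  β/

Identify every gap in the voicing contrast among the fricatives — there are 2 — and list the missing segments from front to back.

/x/, /h/

place of articulation  voiceless  voiced  
bilabial          ɸ         β       
alveolar          s         z       
velar             —         ɣ       
pharyngeal        ħ         ʕ       
glottal           —         ɦ       
Gaps, from front to back: velar lacks voiceless (/x/); glottal lacks voiceless (/h/).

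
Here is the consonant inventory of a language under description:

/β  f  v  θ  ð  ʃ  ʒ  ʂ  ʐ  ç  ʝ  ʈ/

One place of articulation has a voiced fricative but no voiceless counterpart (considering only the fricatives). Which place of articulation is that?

Voiceless: /f/ (labiodental), /θ/ (dental), /ʃ/ (postalveolar), /ʂ/ (retroflex), /ç/ (palatal).
Voiced: /β/ (bilabial), /v/ (labiodental), /ð/ (dental), /ʒ/ (postalveolar), /ʐ/ (retroflex), /ʝ/ (palatal).
Every place of articulation has a voiceless member except bilabial, where /ɸ/ would be expected.

bilabial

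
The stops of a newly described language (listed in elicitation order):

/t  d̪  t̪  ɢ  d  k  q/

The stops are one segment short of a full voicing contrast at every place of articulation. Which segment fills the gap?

place of articulation  voiceless  voiced  
dental            t̪        d̪      
alveolar          t         d       
velar             k         —       
uvular            q         ɢ       
The velar row has no voiced member, so the gap is the voiced velar stop /ɡ/.

/ɡ/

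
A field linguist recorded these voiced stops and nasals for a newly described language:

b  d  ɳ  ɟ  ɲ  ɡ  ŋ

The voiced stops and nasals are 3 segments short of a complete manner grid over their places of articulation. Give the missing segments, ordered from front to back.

/m/, /n/, /ɖ/

Oral stop: /b/ (bilabial), /d/ (alveolar), /ɟ/ (palatal), /ɡ/ (velar).
Nasal: /ɳ/ (retroflex), /ɲ/ (palatal), /ŋ/ (velar).
Gaps, from front to back: bilabial lacks nasal (/m/); alveolar lacks nasal (/n/); retroflex lacks oral stop (/ɖ/).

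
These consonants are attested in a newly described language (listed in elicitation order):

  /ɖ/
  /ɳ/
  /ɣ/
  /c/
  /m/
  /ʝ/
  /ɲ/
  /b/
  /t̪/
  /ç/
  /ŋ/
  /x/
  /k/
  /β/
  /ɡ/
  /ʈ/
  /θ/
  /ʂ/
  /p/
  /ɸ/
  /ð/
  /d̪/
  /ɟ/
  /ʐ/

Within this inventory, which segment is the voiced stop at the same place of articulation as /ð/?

/ð/ is a voiced dental fricative.
The voiced stop at the same place is a voiced dental stop — in this inventory, /d̪/.

/d̪/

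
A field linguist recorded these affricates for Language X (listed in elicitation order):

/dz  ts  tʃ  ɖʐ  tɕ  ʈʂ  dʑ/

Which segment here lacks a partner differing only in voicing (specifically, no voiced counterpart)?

/tʃ/

Alveolar: /ts/ ~ /dz/
Retroflex: /ʈʂ/ ~ /ɖʐ/
Alveolo-palatal: /tɕ/ ~ /dʑ/
Postalveolar: only /tʃ/ (voiceless); no voiced partner.
So /tʃ/ is the unpaired segment.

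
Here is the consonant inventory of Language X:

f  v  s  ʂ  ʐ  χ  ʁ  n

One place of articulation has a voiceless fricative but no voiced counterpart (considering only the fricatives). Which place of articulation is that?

place of articulation  voiceless  voiced  
labiodental       f         v       
alveolar          s         —       
retroflex         ʂ         ʐ       
uvular            χ         ʁ       
Every place of articulation has a voiced member except alveolar, where /z/ would be expected.

alveolar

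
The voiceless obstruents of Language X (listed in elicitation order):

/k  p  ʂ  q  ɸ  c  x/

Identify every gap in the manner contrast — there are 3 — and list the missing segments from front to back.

place of articulation  stop      fricative
bilabial          p         ɸ       
retroflex         —         ʂ       
palatal           c         —       
velar             k         x       
uvular            q         —       
Gaps, from front to back: retroflex lacks stop (/ʈ/); palatal lacks fricative (/ç/); uvular lacks fricative (/χ/).

/ʈ/, /ç/, /χ/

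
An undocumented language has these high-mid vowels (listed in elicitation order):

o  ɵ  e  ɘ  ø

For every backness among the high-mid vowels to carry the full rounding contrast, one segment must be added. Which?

Unrounded: /e/ (front), /ɘ/ (central).
Rounded: /ø/ (front), /ɵ/ (central), /o/ (back).
The back row has no unrounded member, so the gap is the back unrounded vowel /ɤ/.

/ɤ/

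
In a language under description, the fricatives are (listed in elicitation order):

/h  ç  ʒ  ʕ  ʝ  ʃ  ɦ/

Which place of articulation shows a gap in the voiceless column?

pharyngeal

Voiceless: /ʃ/ (postalveolar), /ç/ (palatal), /h/ (glottal).
Voiced: /ʒ/ (postalveolar), /ʝ/ (palatal), /ʕ/ (pharyngeal), /ɦ/ (glottal).
Every place of articulation has a voiceless member except pharyngeal, where /ħ/ would be expected.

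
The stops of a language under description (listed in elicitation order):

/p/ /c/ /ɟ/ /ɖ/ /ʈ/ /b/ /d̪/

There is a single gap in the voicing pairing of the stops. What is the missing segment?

/t̪/

bilabial: voiceless /p/, voiced /b/.
dental: voiceless —, voiced /d̪/.
retroflex: voiceless /ʈ/, voiced /ɖ/.
palatal: voiceless /c/, voiced /ɟ/.
The dental row has no voiceless member, so the gap is the voiceless dental stop /t̪/.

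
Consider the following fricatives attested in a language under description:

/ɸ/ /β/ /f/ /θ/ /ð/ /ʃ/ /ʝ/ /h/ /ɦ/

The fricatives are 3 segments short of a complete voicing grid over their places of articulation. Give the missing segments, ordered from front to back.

/v/, /ʒ/, /ç/

place of articulation  voiceless  voiced  
bilabial          ɸ         β       
labiodental       f         —       
dental            θ         ð       
postalveolar      ʃ         —       
palatal           —         ʝ       
glottal           h         ɦ       
Gaps, from front to back: labiodental lacks voiced (/v/); postalveolar lacks voiced (/ʒ/); palatal lacks voiceless (/ç/).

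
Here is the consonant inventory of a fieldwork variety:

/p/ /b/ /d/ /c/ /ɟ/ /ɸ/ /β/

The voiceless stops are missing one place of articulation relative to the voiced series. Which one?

alveolar

place of articulation  voiceless  voiced  
bilabial          p         b       
alveolar          —         d       
palatal           c         ɟ       
Every place of articulation has a voiceless member except alveolar, where /t/ would be expected.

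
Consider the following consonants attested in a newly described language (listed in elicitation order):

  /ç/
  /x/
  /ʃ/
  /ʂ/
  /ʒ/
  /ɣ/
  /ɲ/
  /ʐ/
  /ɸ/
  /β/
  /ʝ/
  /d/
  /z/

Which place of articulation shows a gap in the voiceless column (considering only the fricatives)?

Voiceless: /ɸ/ (bilabial), /ʃ/ (postalveolar), /ʂ/ (retroflex), /ç/ (palatal), /x/ (velar).
Voiced: /β/ (bilabial), /z/ (alveolar), /ʒ/ (postalveolar), /ʐ/ (retroflex), /ʝ/ (palatal), /ɣ/ (velar).
Every place of articulation has a voiceless member except alveolar, where /s/ would be expected.

alveolar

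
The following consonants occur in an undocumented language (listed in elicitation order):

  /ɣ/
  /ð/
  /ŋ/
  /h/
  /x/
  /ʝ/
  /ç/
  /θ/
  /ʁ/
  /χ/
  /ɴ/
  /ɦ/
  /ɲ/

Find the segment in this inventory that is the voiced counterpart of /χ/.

/χ/ is a voiceless uvular fricative.
The voiced counterpart is a voiced uvular fricative — in this inventory, /ʁ/.

/ʁ/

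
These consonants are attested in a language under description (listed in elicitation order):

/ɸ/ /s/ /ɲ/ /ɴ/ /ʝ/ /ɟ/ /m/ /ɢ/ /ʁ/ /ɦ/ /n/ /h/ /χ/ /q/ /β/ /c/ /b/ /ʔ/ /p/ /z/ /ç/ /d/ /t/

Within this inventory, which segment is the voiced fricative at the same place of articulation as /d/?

/z/

/d/ is a voiced alveolar stop.
The voiced fricative at the same place is a voiced alveolar fricative — in this inventory, /z/.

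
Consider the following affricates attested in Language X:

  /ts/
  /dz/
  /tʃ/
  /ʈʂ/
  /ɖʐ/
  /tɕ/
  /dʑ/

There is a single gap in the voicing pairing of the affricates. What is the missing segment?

Voiceless: /ts/ (alveolar), /tʃ/ (postalveolar), /ʈʂ/ (retroflex), /tɕ/ (alveolo-palatal).
Voiced: /dz/ (alveolar), /ɖʐ/ (retroflex), /dʑ/ (alveolo-palatal).
The postalveolar row has no voiced member, so the gap is the voiced postalveolar affricate /dʒ/.

/dʒ/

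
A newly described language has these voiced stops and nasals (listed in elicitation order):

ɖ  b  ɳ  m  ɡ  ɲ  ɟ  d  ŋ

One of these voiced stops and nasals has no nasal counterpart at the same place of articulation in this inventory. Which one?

/d/

Bilabial: /b/ ~ /m/
Retroflex: /ɖ/ ~ /ɳ/
Palatal: /ɟ/ ~ /ɲ/
Velar: /ɡ/ ~ /ŋ/
Alveolar: only /d/ (oral stop); no nasal partner.
So /d/ is the unpaired segment.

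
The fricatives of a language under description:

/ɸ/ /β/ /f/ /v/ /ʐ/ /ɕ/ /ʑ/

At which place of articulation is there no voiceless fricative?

retroflex

Voiceless: /ɸ/ (bilabial), /f/ (labiodental), /ɕ/ (alveolo-palatal).
Voiced: /β/ (bilabial), /v/ (labiodental), /ʐ/ (retroflex), /ʑ/ (alveolo-palatal).
Every place of articulation has a voiceless member except retroflex, where /ʂ/ would be expected.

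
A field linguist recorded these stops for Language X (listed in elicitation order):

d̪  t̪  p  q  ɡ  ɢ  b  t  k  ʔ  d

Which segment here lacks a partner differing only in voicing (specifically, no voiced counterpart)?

/ʔ/

Bilabial: /p/ ~ /b/
Dental: /t̪/ ~ /d̪/
Alveolar: /t/ ~ /d/
Velar: /k/ ~ /ɡ/
Uvular: /q/ ~ /ɢ/
Glottal: only /ʔ/ (voiceless); no voiced partner.
So /ʔ/ is the unpaired segment.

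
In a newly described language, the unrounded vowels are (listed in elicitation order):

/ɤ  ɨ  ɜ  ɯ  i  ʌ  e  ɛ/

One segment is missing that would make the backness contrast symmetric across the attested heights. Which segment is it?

high: front /i/, central /ɨ/, back /ɯ/.
high-mid: front /e/, central —, back /ɤ/.
low-mid: front /ɛ/, central /ɜ/, back /ʌ/.
The high-mid row has no central member, so the gap is the high-mid central unrounded vowel /ɘ/.

/ɘ/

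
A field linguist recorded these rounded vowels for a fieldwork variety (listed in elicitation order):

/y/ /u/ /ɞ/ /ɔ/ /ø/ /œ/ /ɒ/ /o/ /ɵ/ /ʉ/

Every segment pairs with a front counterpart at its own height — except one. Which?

High: /y/ ~ /ʉ/ ~ /u/
High-mid: /ø/ ~ /ɵ/ ~ /o/
Low-mid: /œ/ ~ /ɞ/ ~ /ɔ/
Low: only /ɒ/ (back); no front partner.
So /ɒ/ is the unpaired segment.

/ɒ/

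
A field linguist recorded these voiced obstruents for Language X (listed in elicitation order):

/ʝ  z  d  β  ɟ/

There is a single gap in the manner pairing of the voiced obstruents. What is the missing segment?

/b/

place of articulation  stop      fricative
bilabial          —         β       
alveolar          d         z       
palatal           ɟ         ʝ       
The bilabial row has no stop member, so the gap is the bilabial stop /b/.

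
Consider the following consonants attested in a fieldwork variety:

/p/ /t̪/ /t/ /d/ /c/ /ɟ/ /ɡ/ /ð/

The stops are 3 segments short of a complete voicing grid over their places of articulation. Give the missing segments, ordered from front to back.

/b/, /d̪/, /k/

bilabial: voiceless /p/, voiced —.
dental: voiceless /t̪/, voiced —.
alveolar: voiceless /t/, voiced /d/.
palatal: voiceless /c/, voiced /ɟ/.
velar: voiceless —, voiced /ɡ/.
Gaps, from front to back: bilabial lacks voiced (/b/); dental lacks voiced (/d̪/); velar lacks voiceless (/k/).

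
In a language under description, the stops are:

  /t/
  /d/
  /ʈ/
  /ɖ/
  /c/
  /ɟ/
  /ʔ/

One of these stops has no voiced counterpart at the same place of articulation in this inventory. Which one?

Alveolar: /t/ ~ /d/
Retroflex: /ʈ/ ~ /ɖ/
Palatal: /c/ ~ /ɟ/
Glottal: only /ʔ/ (voiceless); no voiced partner.
So /ʔ/ is the unpaired segment.

/ʔ/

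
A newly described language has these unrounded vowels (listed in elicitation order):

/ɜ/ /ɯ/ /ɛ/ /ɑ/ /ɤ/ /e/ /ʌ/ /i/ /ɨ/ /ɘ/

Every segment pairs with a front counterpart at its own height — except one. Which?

High: /i/ ~ /ɨ/ ~ /ɯ/
High-mid: /e/ ~ /ɘ/ ~ /ɤ/
Low-mid: /ɛ/ ~ /ɜ/ ~ /ʌ/
Low: only /ɑ/ (back); no front partner.
So /ɑ/ is the unpaired segment.

/ɑ/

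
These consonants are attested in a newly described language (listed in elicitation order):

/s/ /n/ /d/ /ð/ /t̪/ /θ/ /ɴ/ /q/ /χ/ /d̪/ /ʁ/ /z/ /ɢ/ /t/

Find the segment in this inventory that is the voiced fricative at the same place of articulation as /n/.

/n/ is an alveolar nasal.
The voiced fricative at the same place is a voiced alveolar fricative — in this inventory, /z/.

/z/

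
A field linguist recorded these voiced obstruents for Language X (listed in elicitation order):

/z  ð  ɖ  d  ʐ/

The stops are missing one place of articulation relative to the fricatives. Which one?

dental

dental: stop —, fricative /ð/.
alveolar: stop /d/, fricative /z/.
retroflex: stop /ɖ/, fricative /ʐ/.
Every place of articulation has a stop member except dental, where /d̪/ would be expected.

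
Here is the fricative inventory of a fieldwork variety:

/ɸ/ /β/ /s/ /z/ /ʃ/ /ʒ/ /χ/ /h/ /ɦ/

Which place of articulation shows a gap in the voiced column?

bilabial: voiceless /ɸ/, voiced /β/.
alveolar: voiceless /s/, voiced /z/.
postalveolar: voiceless /ʃ/, voiced /ʒ/.
uvular: voiceless /χ/, voiced —.
glottal: voiceless /h/, voiced /ɦ/.
Every place of articulation has a voiced member except uvular, where /ʁ/ would be expected.

uvular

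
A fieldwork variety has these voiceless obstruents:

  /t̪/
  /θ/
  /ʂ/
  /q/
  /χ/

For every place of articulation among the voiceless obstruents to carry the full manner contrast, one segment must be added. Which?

/ʈ/

dental: stop /t̪/, fricative /θ/.
retroflex: stop —, fricative /ʂ/.
uvular: stop /q/, fricative /χ/.
The retroflex row has no stop member, so the gap is the retroflex stop /ʈ/.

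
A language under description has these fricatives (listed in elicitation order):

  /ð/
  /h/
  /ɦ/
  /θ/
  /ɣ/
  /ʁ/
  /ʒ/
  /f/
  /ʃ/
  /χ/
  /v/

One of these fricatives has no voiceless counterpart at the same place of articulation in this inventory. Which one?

Labiodental: /f/ ~ /v/
Dental: /θ/ ~ /ð/
Postalveolar: /ʃ/ ~ /ʒ/
Uvular: /χ/ ~ /ʁ/
Glottal: /h/ ~ /ɦ/
Velar: only /ɣ/ (voiced); no voiceless partner.
So /ɣ/ is the unpaired segment.

/ɣ/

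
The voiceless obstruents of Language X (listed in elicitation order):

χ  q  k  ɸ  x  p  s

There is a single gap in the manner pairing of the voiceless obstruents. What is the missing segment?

bilabial: stop /p/, fricative /ɸ/.
alveolar: stop —, fricative /s/.
velar: stop /k/, fricative /x/.
uvular: stop /q/, fricative /χ/.
The alveolar row has no stop member, so the gap is the alveolar stop /t/.

/t/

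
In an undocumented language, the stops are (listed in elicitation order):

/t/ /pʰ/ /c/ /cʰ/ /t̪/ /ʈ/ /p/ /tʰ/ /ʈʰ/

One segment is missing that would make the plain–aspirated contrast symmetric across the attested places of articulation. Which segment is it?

place of articulation  plain     aspirated
bilabial          p         pʰ      
dental            t̪        —       
alveolar          t         tʰ      
retroflex         ʈ         ʈʰ      
palatal           c         cʰ      
The dental row has no aspirated member, so the gap is the aspirated dental stop /t̪ʰ/.

/t̪ʰ/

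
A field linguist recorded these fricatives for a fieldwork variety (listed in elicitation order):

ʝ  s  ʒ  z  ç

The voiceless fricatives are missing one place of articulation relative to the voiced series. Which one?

alveolar: voiceless /s/, voiced /z/.
postalveolar: voiceless —, voiced /ʒ/.
palatal: voiceless /ç/, voiced /ʝ/.
Every place of articulation has a voiceless member except postalveolar, where /ʃ/ would be expected.

postalveolar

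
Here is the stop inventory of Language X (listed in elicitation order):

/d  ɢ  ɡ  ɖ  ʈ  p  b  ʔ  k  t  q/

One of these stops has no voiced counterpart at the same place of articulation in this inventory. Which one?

Bilabial: /p/ ~ /b/
Alveolar: /t/ ~ /d/
Retroflex: /ʈ/ ~ /ɖ/
Velar: /k/ ~ /ɡ/
Uvular: /q/ ~ /ɢ/
Glottal: only /ʔ/ (voiceless); no voiced partner.
So /ʔ/ is the unpaired segment.

/ʔ/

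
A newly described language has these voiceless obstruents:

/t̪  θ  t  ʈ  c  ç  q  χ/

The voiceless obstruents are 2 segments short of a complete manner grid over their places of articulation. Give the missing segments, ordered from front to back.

/s/, /ʂ/

place of articulation  stop      fricative
dental            t̪        θ       
alveolar          t         —       
retroflex         ʈ         —       
palatal           c         ç       
uvular            q         χ       
Gaps, from front to back: alveolar lacks fricative (/s/); retroflex lacks fricative (/ʂ/).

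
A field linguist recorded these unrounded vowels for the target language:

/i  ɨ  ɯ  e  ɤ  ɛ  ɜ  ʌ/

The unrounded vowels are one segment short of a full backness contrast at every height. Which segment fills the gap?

height            front     central   back    
high              i         ɨ         ɯ       
high-mid          e         —         ɤ       
low-mid           ɛ         ɜ         ʌ       
The high-mid row has no central member, so the gap is the high-mid central unrounded vowel /ɘ/.

/ɘ/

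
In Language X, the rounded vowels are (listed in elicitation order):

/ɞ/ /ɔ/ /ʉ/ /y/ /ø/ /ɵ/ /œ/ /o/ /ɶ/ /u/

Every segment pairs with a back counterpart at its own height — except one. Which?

High: /y/ ~ /ʉ/ ~ /u/
High-mid: /ø/ ~ /ɵ/ ~ /o/
Low-mid: /œ/ ~ /ɞ/ ~ /ɔ/
Low: only /ɶ/ (front); no back partner.
So /ɶ/ is the unpaired segment.

/ɶ/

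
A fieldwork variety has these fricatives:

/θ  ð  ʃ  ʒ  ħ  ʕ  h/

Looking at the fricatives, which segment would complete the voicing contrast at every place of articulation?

Voiceless: /θ/ (dental), /ʃ/ (postalveolar), /ħ/ (pharyngeal), /h/ (glottal).
Voiced: /ð/ (dental), /ʒ/ (postalveolar), /ʕ/ (pharyngeal).
The glottal row has no voiced member, so the gap is the voiced glottal fricative /ɦ/.

/ɦ/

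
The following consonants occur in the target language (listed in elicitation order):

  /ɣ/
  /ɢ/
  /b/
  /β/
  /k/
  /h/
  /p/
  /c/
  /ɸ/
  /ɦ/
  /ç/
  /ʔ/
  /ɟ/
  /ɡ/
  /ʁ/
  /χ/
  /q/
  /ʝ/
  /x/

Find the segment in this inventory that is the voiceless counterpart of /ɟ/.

/ɟ/ is a voiced palatal stop.
The voiceless counterpart is a voiceless palatal stop — in this inventory, /c/.

/c/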